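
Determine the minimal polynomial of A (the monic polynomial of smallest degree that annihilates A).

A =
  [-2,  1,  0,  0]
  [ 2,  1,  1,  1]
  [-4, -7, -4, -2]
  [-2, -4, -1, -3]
x^3 + 6*x^2 + 12*x + 8

The characteristic polynomial is χ_A(x) = (x + 2)^4, so the eigenvalues are known. The minimal polynomial is
  m_A(x) = Π_λ (x − λ)^{k_λ}
where k_λ is the size of the *largest* Jordan block for λ (equivalently, the smallest k with (A − λI)^k v = 0 for every generalised eigenvector v of λ).

  λ = -2: largest Jordan block has size 3, contributing (x + 2)^3

So m_A(x) = (x + 2)^3 = x^3 + 6*x^2 + 12*x + 8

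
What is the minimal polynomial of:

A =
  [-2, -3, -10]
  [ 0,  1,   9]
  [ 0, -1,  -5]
x^3 + 6*x^2 + 12*x + 8

The characteristic polynomial is χ_A(x) = (x + 2)^3, so the eigenvalues are known. The minimal polynomial is
  m_A(x) = Π_λ (x − λ)^{k_λ}
where k_λ is the size of the *largest* Jordan block for λ (equivalently, the smallest k with (A − λI)^k v = 0 for every generalised eigenvector v of λ).

  λ = -2: largest Jordan block has size 3, contributing (x + 2)^3

So m_A(x) = (x + 2)^3 = x^3 + 6*x^2 + 12*x + 8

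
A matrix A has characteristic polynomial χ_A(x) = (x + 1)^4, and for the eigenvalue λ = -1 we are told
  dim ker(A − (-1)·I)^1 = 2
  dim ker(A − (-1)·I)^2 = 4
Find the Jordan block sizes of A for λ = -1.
Block sizes for λ = -1: [2, 2]

From the dimensions of kernels of powers, the number of Jordan blocks of size at least j is d_j − d_{j−1} where d_j = dim ker(N^j) (with d_0 = 0). Computing the differences gives [2, 2].
The number of blocks of size exactly k is (#blocks of size ≥ k) − (#blocks of size ≥ k + 1), so the partition is: 2 block(s) of size 2.
In nonincreasing order the block sizes are [2, 2].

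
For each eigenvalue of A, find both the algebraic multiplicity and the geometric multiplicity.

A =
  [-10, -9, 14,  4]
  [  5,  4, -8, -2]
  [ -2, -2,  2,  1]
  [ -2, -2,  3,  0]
λ = -1: alg = 4, geom = 2

Step 1 — factor the characteristic polynomial to read off the algebraic multiplicities:
  χ_A(x) = (x + 1)^4

Step 2 — compute geometric multiplicities via the rank-nullity identity g(λ) = n − rank(A − λI):
  rank(A − (-1)·I) = 2, so dim ker(A − (-1)·I) = n − 2 = 2

Summary:
  λ = -1: algebraic multiplicity = 4, geometric multiplicity = 2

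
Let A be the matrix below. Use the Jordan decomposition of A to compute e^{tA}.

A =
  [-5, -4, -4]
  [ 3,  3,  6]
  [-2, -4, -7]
e^{tA} =
  [-2*t*exp(-3*t) + exp(-3*t), -4*t*exp(-3*t), -4*t*exp(-3*t)]
  [3*t*exp(-3*t), 6*t*exp(-3*t) + exp(-3*t), 6*t*exp(-3*t)]
  [-2*t*exp(-3*t), -4*t*exp(-3*t), -4*t*exp(-3*t) + exp(-3*t)]

Strategy: write A = P · J · P⁻¹ where J is a Jordan canonical form, so e^{tA} = P · e^{tJ} · P⁻¹, and e^{tJ} can be computed block-by-block.

A has Jordan form
J =
  [-3,  1,  0]
  [ 0, -3,  0]
  [ 0,  0, -3]
(up to reordering of blocks).

Per-block formulas:
  For a 2×2 Jordan block J_2(-3): exp(t · J_2(-3)) = e^(-3t)·(I + t·N), where N is the 2×2 nilpotent shift.
  For a 1×1 block at λ = -3: exp(t · [-3]) = [e^(-3t)].

After assembling e^{tJ} and conjugating by P, we get:

e^{tA} =
  [-2*t*exp(-3*t) + exp(-3*t), -4*t*exp(-3*t), -4*t*exp(-3*t)]
  [3*t*exp(-3*t), 6*t*exp(-3*t) + exp(-3*t), 6*t*exp(-3*t)]
  [-2*t*exp(-3*t), -4*t*exp(-3*t), -4*t*exp(-3*t) + exp(-3*t)]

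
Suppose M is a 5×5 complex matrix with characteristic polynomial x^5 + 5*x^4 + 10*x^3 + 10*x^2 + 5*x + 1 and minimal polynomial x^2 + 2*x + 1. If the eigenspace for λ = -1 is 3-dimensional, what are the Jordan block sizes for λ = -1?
Block sizes for λ = -1: [2, 2, 1]

Step 1 — from the characteristic polynomial, algebraic multiplicity of λ = -1 is 5. From dim ker(M − (-1)·I) = 3, there are exactly 3 Jordan blocks for λ = -1.
Step 2 — from the minimal polynomial, the factor (x + 1)^2 tells us the largest block for λ = -1 has size 2.
Step 3 — with total size 5, 3 blocks, and largest block 2, the block sizes (in nonincreasing order) are [2, 2, 1].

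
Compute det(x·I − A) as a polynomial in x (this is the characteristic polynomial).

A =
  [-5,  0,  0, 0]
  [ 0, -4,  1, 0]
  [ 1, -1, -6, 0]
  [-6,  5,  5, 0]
x^4 + 15*x^3 + 75*x^2 + 125*x

Expanding det(x·I − A) (e.g. by cofactor expansion or by noting that A is similar to its Jordan form J, which has the same characteristic polynomial as A) gives
  χ_A(x) = x^4 + 15*x^3 + 75*x^2 + 125*x
which factors as x*(x + 5)^3. The eigenvalues (with algebraic multiplicities) are λ = -5 with multiplicity 3, λ = 0 with multiplicity 1.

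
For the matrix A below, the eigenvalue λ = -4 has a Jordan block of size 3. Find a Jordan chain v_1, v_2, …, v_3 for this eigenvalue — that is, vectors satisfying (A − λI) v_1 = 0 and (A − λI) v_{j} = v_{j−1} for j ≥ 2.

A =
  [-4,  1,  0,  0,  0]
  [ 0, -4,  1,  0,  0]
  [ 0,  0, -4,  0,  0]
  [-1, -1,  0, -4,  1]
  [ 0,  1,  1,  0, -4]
A Jordan chain for λ = -4 of length 3:
v_1 = (1, 0, 0, 0, 1)ᵀ
v_2 = (0, 1, 0, 0, 1)ᵀ
v_3 = (0, 0, 1, 0, 0)ᵀ

Let N = A − (-4)·I. We want v_3 with N^3 v_3 = 0 but N^2 v_3 ≠ 0; then v_{j-1} := N · v_j for j = 3, …, 2.

Pick v_3 = (0, 0, 1, 0, 0)ᵀ.
Then v_2 = N · v_3 = (0, 1, 0, 0, 1)ᵀ.
Then v_1 = N · v_2 = (1, 0, 0, 0, 1)ᵀ.

Sanity check: (A − (-4)·I) v_1 = (0, 0, 0, 0, 0)ᵀ = 0. ✓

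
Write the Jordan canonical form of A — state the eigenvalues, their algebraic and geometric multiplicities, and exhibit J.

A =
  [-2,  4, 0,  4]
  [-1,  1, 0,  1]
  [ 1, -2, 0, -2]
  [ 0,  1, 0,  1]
J_3(0) ⊕ J_1(0)

The characteristic polynomial is
  det(x·I − A) = x^4

Eigenvalues and multiplicities (the geometric multiplicity of λ is n − rank(A − λI), which equals the number of Jordan blocks for λ):
  λ = 0: algebraic multiplicity = 4, geometric multiplicity = 2

Determining the block sizes for each eigenvalue:
  λ = 0: with am = 4 and gm = 2, the partition is not yet determined (e.g. several partitions of 4 into 2 parts exist). Let N = A − (0)·I. Computing rank(N^1) = 2, rank(N^2) = 1, rank(N^3) = 0; the number of blocks of size ≥ j is rank(N^{j−1}) − rank(N^j), giving [2, 1, 1]. So we have 1 block(s) of size 3, 1 block(s) of size 1 → block sizes [3, 1]

Assembling the blocks gives a Jordan form
J =
  [0, 1, 0, 0]
  [0, 0, 1, 0]
  [0, 0, 0, 0]
  [0, 0, 0, 0]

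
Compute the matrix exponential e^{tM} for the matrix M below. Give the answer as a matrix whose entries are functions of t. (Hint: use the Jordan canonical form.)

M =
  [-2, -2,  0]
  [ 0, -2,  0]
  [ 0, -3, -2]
e^{tM} =
  [exp(-2*t), -2*t*exp(-2*t), 0]
  [0, exp(-2*t), 0]
  [0, -3*t*exp(-2*t), exp(-2*t)]

Strategy: write M = P · J · P⁻¹ where J is a Jordan canonical form, so e^{tM} = P · e^{tJ} · P⁻¹, and e^{tJ} can be computed block-by-block.

M has Jordan form
J =
  [-2,  1,  0]
  [ 0, -2,  0]
  [ 0,  0, -2]
(up to reordering of blocks).

Per-block formulas:
  For a 1×1 block at λ = -2: exp(t · [-2]) = [e^(-2t)].
  For a 2×2 Jordan block J_2(-2): exp(t · J_2(-2)) = e^(-2t)·(I + t·N), where N is the 2×2 nilpotent shift.

After assembling e^{tJ} and conjugating by P, we get:

e^{tM} =
  [exp(-2*t), -2*t*exp(-2*t), 0]
  [0, exp(-2*t), 0]
  [0, -3*t*exp(-2*t), exp(-2*t)]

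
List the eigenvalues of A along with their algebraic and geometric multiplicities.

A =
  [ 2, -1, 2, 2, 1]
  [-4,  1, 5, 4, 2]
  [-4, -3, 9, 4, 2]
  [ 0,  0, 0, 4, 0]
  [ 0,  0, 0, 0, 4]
λ = 4: alg = 5, geom = 3

Step 1 — factor the characteristic polynomial to read off the algebraic multiplicities:
  χ_A(x) = (x - 4)^5

Step 2 — compute geometric multiplicities via the rank-nullity identity g(λ) = n − rank(A − λI):
  rank(A − (4)·I) = 2, so dim ker(A − (4)·I) = n − 2 = 3

Summary:
  λ = 4: algebraic multiplicity = 5, geometric multiplicity = 3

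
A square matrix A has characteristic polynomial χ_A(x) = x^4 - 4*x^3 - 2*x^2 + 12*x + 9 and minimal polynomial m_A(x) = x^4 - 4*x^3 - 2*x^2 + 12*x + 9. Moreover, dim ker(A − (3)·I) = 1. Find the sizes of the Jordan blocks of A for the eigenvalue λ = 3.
Block sizes for λ = 3: [2]

Step 1 — from the characteristic polynomial, algebraic multiplicity of λ = 3 is 2. From dim ker(A − (3)·I) = 1, there are exactly 1 Jordan blocks for λ = 3.
Step 2 — from the minimal polynomial, the factor (x − 3)^2 tells us the largest block for λ = 3 has size 2.
Step 3 — with total size 2, 1 blocks, and largest block 2, the block sizes (in nonincreasing order) are [2].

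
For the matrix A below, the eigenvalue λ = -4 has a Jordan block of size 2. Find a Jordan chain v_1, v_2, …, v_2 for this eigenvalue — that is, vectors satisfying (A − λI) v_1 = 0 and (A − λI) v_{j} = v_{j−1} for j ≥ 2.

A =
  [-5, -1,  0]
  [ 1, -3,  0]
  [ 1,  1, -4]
A Jordan chain for λ = -4 of length 2:
v_1 = (-1, 1, 1)ᵀ
v_2 = (1, 0, 0)ᵀ

Let N = A − (-4)·I. We want v_2 with N^2 v_2 = 0 but N^1 v_2 ≠ 0; then v_{j-1} := N · v_j for j = 2, …, 2.

Pick v_2 = (1, 0, 0)ᵀ.
Then v_1 = N · v_2 = (-1, 1, 1)ᵀ.

Sanity check: (A − (-4)·I) v_1 = (0, 0, 0)ᵀ = 0. ✓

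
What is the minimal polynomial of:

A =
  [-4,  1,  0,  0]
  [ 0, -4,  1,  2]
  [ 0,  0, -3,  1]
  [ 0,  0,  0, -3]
x^4 + 14*x^3 + 73*x^2 + 168*x + 144

The characteristic polynomial is χ_A(x) = (x + 3)^2*(x + 4)^2, so the eigenvalues are known. The minimal polynomial is
  m_A(x) = Π_λ (x − λ)^{k_λ}
where k_λ is the size of the *largest* Jordan block for λ (equivalently, the smallest k with (A − λI)^k v = 0 for every generalised eigenvector v of λ).

  λ = -4: largest Jordan block has size 2, contributing (x + 4)^2
  λ = -3: largest Jordan block has size 2, contributing (x + 3)^2

So m_A(x) = (x + 3)^2*(x + 4)^2 = x^4 + 14*x^3 + 73*x^2 + 168*x + 144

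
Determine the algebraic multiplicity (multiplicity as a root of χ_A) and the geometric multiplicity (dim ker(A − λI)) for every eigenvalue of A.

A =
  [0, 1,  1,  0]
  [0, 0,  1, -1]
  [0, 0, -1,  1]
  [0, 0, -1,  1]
λ = 0: alg = 4, geom = 2

Step 1 — factor the characteristic polynomial to read off the algebraic multiplicities:
  χ_A(x) = x^4

Step 2 — compute geometric multiplicities via the rank-nullity identity g(λ) = n − rank(A − λI):
  rank(A − (0)·I) = 2, so dim ker(A − (0)·I) = n − 2 = 2

Summary:
  λ = 0: algebraic multiplicity = 4, geometric multiplicity = 2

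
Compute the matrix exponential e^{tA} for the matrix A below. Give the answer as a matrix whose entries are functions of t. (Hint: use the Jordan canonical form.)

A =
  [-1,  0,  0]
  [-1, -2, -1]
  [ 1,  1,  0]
e^{tA} =
  [exp(-t), 0, 0]
  [-t*exp(-t), -t*exp(-t) + exp(-t), -t*exp(-t)]
  [t*exp(-t), t*exp(-t), t*exp(-t) + exp(-t)]

Strategy: write A = P · J · P⁻¹ where J is a Jordan canonical form, so e^{tA} = P · e^{tJ} · P⁻¹, and e^{tJ} can be computed block-by-block.

A has Jordan form
J =
  [-1,  1,  0]
  [ 0, -1,  0]
  [ 0,  0, -1]
(up to reordering of blocks).

Per-block formulas:
  For a 1×1 block at λ = -1: exp(t · [-1]) = [e^(-1t)].
  For a 2×2 Jordan block J_2(-1): exp(t · J_2(-1)) = e^(-1t)·(I + t·N), where N is the 2×2 nilpotent shift.

After assembling e^{tJ} and conjugating by P, we get:

e^{tA} =
  [exp(-t), 0, 0]
  [-t*exp(-t), -t*exp(-t) + exp(-t), -t*exp(-t)]
  [t*exp(-t), t*exp(-t), t*exp(-t) + exp(-t)]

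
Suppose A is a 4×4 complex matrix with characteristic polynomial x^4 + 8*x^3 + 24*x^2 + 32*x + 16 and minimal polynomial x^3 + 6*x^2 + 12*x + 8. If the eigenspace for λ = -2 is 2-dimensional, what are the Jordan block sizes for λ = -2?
Block sizes for λ = -2: [3, 1]

Step 1 — from the characteristic polynomial, algebraic multiplicity of λ = -2 is 4. From dim ker(A − (-2)·I) = 2, there are exactly 2 Jordan blocks for λ = -2.
Step 2 — from the minimal polynomial, the factor (x + 2)^3 tells us the largest block for λ = -2 has size 3.
Step 3 — with total size 4, 2 blocks, and largest block 3, the block sizes (in nonincreasing order) are [3, 1].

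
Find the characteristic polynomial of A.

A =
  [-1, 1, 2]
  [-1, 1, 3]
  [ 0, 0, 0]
x^3

Expanding det(x·I − A) (e.g. by cofactor expansion or by noting that A is similar to its Jordan form J, which has the same characteristic polynomial as A) gives
  χ_A(x) = x^3
which factors as x^3. The eigenvalues (with algebraic multiplicities) are λ = 0 with multiplicity 3.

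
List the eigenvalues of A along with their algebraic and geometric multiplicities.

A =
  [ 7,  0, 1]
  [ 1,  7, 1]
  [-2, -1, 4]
λ = 6: alg = 3, geom = 1

Step 1 — factor the characteristic polynomial to read off the algebraic multiplicities:
  χ_A(x) = (x - 6)^3

Step 2 — compute geometric multiplicities via the rank-nullity identity g(λ) = n − rank(A − λI):
  rank(A − (6)·I) = 2, so dim ker(A − (6)·I) = n − 2 = 1

Summary:
  λ = 6: algebraic multiplicity = 3, geometric multiplicity = 1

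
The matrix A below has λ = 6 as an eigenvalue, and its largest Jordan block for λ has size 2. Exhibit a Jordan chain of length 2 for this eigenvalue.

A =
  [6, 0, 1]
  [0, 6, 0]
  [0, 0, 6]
A Jordan chain for λ = 6 of length 2:
v_1 = (1, 0, 0)ᵀ
v_2 = (0, 0, 1)ᵀ

Let N = A − (6)·I. We want v_2 with N^2 v_2 = 0 but N^1 v_2 ≠ 0; then v_{j-1} := N · v_j for j = 2, …, 2.

Pick v_2 = (0, 0, 1)ᵀ.
Then v_1 = N · v_2 = (1, 0, 0)ᵀ.

Sanity check: (A − (6)·I) v_1 = (0, 0, 0)ᵀ = 0. ✓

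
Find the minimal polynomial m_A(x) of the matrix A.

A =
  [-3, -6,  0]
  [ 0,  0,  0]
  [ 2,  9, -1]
x^3 + 4*x^2 + 3*x

The characteristic polynomial is χ_A(x) = x*(x + 1)*(x + 3), so the eigenvalues are known. The minimal polynomial is
  m_A(x) = Π_λ (x − λ)^{k_λ}
where k_λ is the size of the *largest* Jordan block for λ (equivalently, the smallest k with (A − λI)^k v = 0 for every generalised eigenvector v of λ).

  λ = -3: largest Jordan block has size 1, contributing (x + 3)
  λ = -1: largest Jordan block has size 1, contributing (x + 1)
  λ = 0: largest Jordan block has size 1, contributing (x − 0)

So m_A(x) = x*(x + 1)*(x + 3) = x^3 + 4*x^2 + 3*x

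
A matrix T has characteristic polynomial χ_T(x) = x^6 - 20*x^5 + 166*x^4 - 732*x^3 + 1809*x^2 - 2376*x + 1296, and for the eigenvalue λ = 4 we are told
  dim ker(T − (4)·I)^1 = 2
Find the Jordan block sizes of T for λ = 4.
Block sizes for λ = 4: [1, 1]

From the dimensions of kernels of powers, the number of Jordan blocks of size at least j is d_j − d_{j−1} where d_j = dim ker(N^j) (with d_0 = 0). Computing the differences gives [2].
The number of blocks of size exactly k is (#blocks of size ≥ k) − (#blocks of size ≥ k + 1), so the partition is: 2 block(s) of size 1.
In nonincreasing order the block sizes are [1, 1].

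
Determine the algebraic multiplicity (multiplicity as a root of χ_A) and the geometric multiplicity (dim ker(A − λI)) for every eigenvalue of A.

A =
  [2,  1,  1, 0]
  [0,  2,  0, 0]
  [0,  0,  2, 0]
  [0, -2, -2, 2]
λ = 2: alg = 4, geom = 3

Step 1 — factor the characteristic polynomial to read off the algebraic multiplicities:
  χ_A(x) = (x - 2)^4

Step 2 — compute geometric multiplicities via the rank-nullity identity g(λ) = n − rank(A − λI):
  rank(A − (2)·I) = 1, so dim ker(A − (2)·I) = n − 1 = 3

Summary:
  λ = 2: algebraic multiplicity = 4, geometric multiplicity = 3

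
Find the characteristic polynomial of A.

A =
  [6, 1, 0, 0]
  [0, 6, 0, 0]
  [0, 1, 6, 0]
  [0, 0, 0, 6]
x^4 - 24*x^3 + 216*x^2 - 864*x + 1296

Expanding det(x·I − A) (e.g. by cofactor expansion or by noting that A is similar to its Jordan form J, which has the same characteristic polynomial as A) gives
  χ_A(x) = x^4 - 24*x^3 + 216*x^2 - 864*x + 1296
which factors as (x - 6)^4. The eigenvalues (with algebraic multiplicities) are λ = 6 with multiplicity 4.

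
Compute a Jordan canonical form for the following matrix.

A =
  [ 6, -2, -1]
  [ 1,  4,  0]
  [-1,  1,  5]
J_3(5)

The characteristic polynomial is
  det(x·I − A) = x^3 - 15*x^2 + 75*x - 125 = (x - 5)^3

Eigenvalues and multiplicities (the geometric multiplicity of λ is n − rank(A − λI), which equals the number of Jordan blocks for λ):
  λ = 5: algebraic multiplicity = 3, geometric multiplicity = 1

Determining the block sizes for each eigenvalue:
  λ = 5: one block (gm = 1), so the single block has size am = 3 → block sizes [3]

Assembling the blocks gives a Jordan form
J =
  [5, 1, 0]
  [0, 5, 1]
  [0, 0, 5]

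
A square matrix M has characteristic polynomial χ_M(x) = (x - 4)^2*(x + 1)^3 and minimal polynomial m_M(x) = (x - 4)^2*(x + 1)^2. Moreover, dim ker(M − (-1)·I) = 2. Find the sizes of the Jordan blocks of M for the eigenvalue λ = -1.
Block sizes for λ = -1: [2, 1]

Step 1 — from the characteristic polynomial, algebraic multiplicity of λ = -1 is 3. From dim ker(M − (-1)·I) = 2, there are exactly 2 Jordan blocks for λ = -1.
Step 2 — from the minimal polynomial, the factor (x + 1)^2 tells us the largest block for λ = -1 has size 2.
Step 3 — with total size 3, 2 blocks, and largest block 2, the block sizes (in nonincreasing order) are [2, 1].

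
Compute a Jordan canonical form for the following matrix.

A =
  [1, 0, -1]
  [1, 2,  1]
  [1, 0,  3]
J_2(2) ⊕ J_1(2)

The characteristic polynomial is
  det(x·I − A) = x^3 - 6*x^2 + 12*x - 8 = (x - 2)^3

Eigenvalues and multiplicities (the geometric multiplicity of λ is n − rank(A − λI), which equals the number of Jordan blocks for λ):
  λ = 2: algebraic multiplicity = 3, geometric multiplicity = 2

Determining the block sizes for each eigenvalue:
  λ = 2: 2 blocks summing to 3 forces exactly one block of size 2 and the rest size 1 → block sizes [2, 1]

Assembling the blocks gives a Jordan form
J =
  [2, 1, 0]
  [0, 2, 0]
  [0, 0, 2]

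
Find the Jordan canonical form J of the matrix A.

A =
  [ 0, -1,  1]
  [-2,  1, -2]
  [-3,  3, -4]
J_2(-1) ⊕ J_1(-1)

The characteristic polynomial is
  det(x·I − A) = x^3 + 3*x^2 + 3*x + 1 = (x + 1)^3

Eigenvalues and multiplicities (the geometric multiplicity of λ is n − rank(A − λI), which equals the number of Jordan blocks for λ):
  λ = -1: algebraic multiplicity = 3, geometric multiplicity = 2

Determining the block sizes for each eigenvalue:
  λ = -1: 2 blocks summing to 3 forces exactly one block of size 2 and the rest size 1 → block sizes [2, 1]

Assembling the blocks gives a Jordan form
J =
  [-1,  1,  0]
  [ 0, -1,  0]
  [ 0,  0, -1]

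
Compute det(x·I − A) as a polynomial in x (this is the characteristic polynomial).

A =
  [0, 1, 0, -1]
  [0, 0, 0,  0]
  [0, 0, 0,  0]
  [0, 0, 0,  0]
x^4

Expanding det(x·I − A) (e.g. by cofactor expansion or by noting that A is similar to its Jordan form J, which has the same characteristic polynomial as A) gives
  χ_A(x) = x^4
which factors as x^4. The eigenvalues (with algebraic multiplicities) are λ = 0 with multiplicity 4.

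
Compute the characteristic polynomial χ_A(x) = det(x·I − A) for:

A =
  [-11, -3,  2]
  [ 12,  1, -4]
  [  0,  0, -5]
x^3 + 15*x^2 + 75*x + 125

Expanding det(x·I − A) (e.g. by cofactor expansion or by noting that A is similar to its Jordan form J, which has the same characteristic polynomial as A) gives
  χ_A(x) = x^3 + 15*x^2 + 75*x + 125
which factors as (x + 5)^3. The eigenvalues (with algebraic multiplicities) are λ = -5 with multiplicity 3.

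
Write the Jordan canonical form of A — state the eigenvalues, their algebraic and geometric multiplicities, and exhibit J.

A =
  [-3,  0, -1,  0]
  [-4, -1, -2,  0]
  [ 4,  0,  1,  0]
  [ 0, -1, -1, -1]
J_2(-1) ⊕ J_2(-1)

The characteristic polynomial is
  det(x·I − A) = x^4 + 4*x^3 + 6*x^2 + 4*x + 1 = (x + 1)^4

Eigenvalues and multiplicities (the geometric multiplicity of λ is n − rank(A − λI), which equals the number of Jordan blocks for λ):
  λ = -1: algebraic multiplicity = 4, geometric multiplicity = 2

Determining the block sizes for each eigenvalue:
  λ = -1: with am = 4 and gm = 2, the partition is not yet determined (e.g. several partitions of 4 into 2 parts exist). Let N = A − (-1)·I. Computing rank(N^1) = 2, rank(N^2) = 0; the number of blocks of size ≥ j is rank(N^{j−1}) − rank(N^j), giving [2, 2]. So we have 2 block(s) of size 2 → block sizes [2, 2]

Assembling the blocks gives a Jordan form
J =
  [-1,  1,  0,  0]
  [ 0, -1,  0,  0]
  [ 0,  0, -1,  1]
  [ 0,  0,  0, -1]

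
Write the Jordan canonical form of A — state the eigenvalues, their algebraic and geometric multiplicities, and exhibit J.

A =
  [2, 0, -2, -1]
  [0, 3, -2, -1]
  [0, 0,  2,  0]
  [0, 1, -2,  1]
J_3(2) ⊕ J_1(2)

The characteristic polynomial is
  det(x·I − A) = x^4 - 8*x^3 + 24*x^2 - 32*x + 16 = (x - 2)^4

Eigenvalues and multiplicities (the geometric multiplicity of λ is n − rank(A − λI), which equals the number of Jordan blocks for λ):
  λ = 2: algebraic multiplicity = 4, geometric multiplicity = 2

Determining the block sizes for each eigenvalue:
  λ = 2: with am = 4 and gm = 2, the partition is not yet determined (e.g. several partitions of 4 into 2 parts exist). Let N = A − (2)·I. Computing rank(N^1) = 2, rank(N^2) = 1, rank(N^3) = 0; the number of blocks of size ≥ j is rank(N^{j−1}) − rank(N^j), giving [2, 1, 1]. So we have 1 block(s) of size 3, 1 block(s) of size 1 → block sizes [3, 1]

Assembling the blocks gives a Jordan form
J =
  [2, 1, 0, 0]
  [0, 2, 1, 0]
  [0, 0, 2, 0]
  [0, 0, 0, 2]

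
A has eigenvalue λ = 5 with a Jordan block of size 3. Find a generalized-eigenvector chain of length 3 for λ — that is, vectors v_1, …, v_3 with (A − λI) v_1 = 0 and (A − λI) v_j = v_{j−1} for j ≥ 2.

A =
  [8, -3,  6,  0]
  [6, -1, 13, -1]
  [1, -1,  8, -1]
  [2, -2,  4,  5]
A Jordan chain for λ = 5 of length 3:
v_1 = (-3, -7, -2, -2)ᵀ
v_2 = (3, 6, 1, 2)ᵀ
v_3 = (1, 0, 0, 0)ᵀ

Let N = A − (5)·I. We want v_3 with N^3 v_3 = 0 but N^2 v_3 ≠ 0; then v_{j-1} := N · v_j for j = 3, …, 2.

Pick v_3 = (1, 0, 0, 0)ᵀ.
Then v_2 = N · v_3 = (3, 6, 1, 2)ᵀ.
Then v_1 = N · v_2 = (-3, -7, -2, -2)ᵀ.

Sanity check: (A − (5)·I) v_1 = (0, 0, 0, 0)ᵀ = 0. ✓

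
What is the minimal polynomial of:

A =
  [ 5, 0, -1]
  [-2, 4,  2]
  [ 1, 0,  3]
x^2 - 8*x + 16

The characteristic polynomial is χ_A(x) = (x - 4)^3, so the eigenvalues are known. The minimal polynomial is
  m_A(x) = Π_λ (x − λ)^{k_λ}
where k_λ is the size of the *largest* Jordan block for λ (equivalently, the smallest k with (A − λI)^k v = 0 for every generalised eigenvector v of λ).

  λ = 4: largest Jordan block has size 2, contributing (x − 4)^2

So m_A(x) = (x - 4)^2 = x^2 - 8*x + 16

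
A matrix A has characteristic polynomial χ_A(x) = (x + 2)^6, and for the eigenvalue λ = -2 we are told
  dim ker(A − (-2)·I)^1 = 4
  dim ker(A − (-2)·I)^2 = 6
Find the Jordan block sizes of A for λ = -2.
Block sizes for λ = -2: [2, 2, 1, 1]

From the dimensions of kernels of powers, the number of Jordan blocks of size at least j is d_j − d_{j−1} where d_j = dim ker(N^j) (with d_0 = 0). Computing the differences gives [4, 2].
The number of blocks of size exactly k is (#blocks of size ≥ k) − (#blocks of size ≥ k + 1), so the partition is: 2 block(s) of size 1, 2 block(s) of size 2.
In nonincreasing order the block sizes are [2, 2, 1, 1].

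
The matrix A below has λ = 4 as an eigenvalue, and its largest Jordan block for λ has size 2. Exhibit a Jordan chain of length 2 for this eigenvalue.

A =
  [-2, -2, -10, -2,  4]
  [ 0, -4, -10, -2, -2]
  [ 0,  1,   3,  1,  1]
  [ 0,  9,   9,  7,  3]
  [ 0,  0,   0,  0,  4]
A Jordan chain for λ = 4 of length 2:
v_1 = (-6, -6, 3, 9, 0)ᵀ
v_2 = (2, 2, -1, 0, 0)ᵀ

Let N = A − (4)·I. We want v_2 with N^2 v_2 = 0 but N^1 v_2 ≠ 0; then v_{j-1} := N · v_j for j = 2, …, 2.

Pick v_2 = (2, 2, -1, 0, 0)ᵀ.
Then v_1 = N · v_2 = (-6, -6, 3, 9, 0)ᵀ.

Sanity check: (A − (4)·I) v_1 = (0, 0, 0, 0, 0)ᵀ = 0. ✓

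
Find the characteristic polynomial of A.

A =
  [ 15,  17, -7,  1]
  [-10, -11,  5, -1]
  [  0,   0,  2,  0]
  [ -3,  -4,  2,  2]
x^4 - 8*x^3 + 24*x^2 - 32*x + 16

Expanding det(x·I − A) (e.g. by cofactor expansion or by noting that A is similar to its Jordan form J, which has the same characteristic polynomial as A) gives
  χ_A(x) = x^4 - 8*x^3 + 24*x^2 - 32*x + 16
which factors as (x - 2)^4. The eigenvalues (with algebraic multiplicities) are λ = 2 with multiplicity 4.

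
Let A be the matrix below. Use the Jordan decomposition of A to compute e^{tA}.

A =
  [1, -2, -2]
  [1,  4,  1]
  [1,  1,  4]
e^{tA} =
  [-2*t*exp(3*t) + exp(3*t), -2*t*exp(3*t), -2*t*exp(3*t)]
  [t*exp(3*t), t*exp(3*t) + exp(3*t), t*exp(3*t)]
  [t*exp(3*t), t*exp(3*t), t*exp(3*t) + exp(3*t)]

Strategy: write A = P · J · P⁻¹ where J is a Jordan canonical form, so e^{tA} = P · e^{tJ} · P⁻¹, and e^{tJ} can be computed block-by-block.

A has Jordan form
J =
  [3, 1, 0]
  [0, 3, 0]
  [0, 0, 3]
(up to reordering of blocks).

Per-block formulas:
  For a 2×2 Jordan block J_2(3): exp(t · J_2(3)) = e^(3t)·(I + t·N), where N is the 2×2 nilpotent shift.
  For a 1×1 block at λ = 3: exp(t · [3]) = [e^(3t)].

After assembling e^{tJ} and conjugating by P, we get:

e^{tA} =
  [-2*t*exp(3*t) + exp(3*t), -2*t*exp(3*t), -2*t*exp(3*t)]
  [t*exp(3*t), t*exp(3*t) + exp(3*t), t*exp(3*t)]
  [t*exp(3*t), t*exp(3*t), t*exp(3*t) + exp(3*t)]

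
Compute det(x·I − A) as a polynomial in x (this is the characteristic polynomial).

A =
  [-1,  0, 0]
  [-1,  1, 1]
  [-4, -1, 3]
x^3 - 3*x^2 + 4

Expanding det(x·I − A) (e.g. by cofactor expansion or by noting that A is similar to its Jordan form J, which has the same characteristic polynomial as A) gives
  χ_A(x) = x^3 - 3*x^2 + 4
which factors as (x - 2)^2*(x + 1). The eigenvalues (with algebraic multiplicities) are λ = -1 with multiplicity 1, λ = 2 with multiplicity 2.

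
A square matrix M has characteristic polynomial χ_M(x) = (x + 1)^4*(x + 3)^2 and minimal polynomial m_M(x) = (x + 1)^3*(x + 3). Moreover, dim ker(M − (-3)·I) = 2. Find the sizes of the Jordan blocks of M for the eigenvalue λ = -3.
Block sizes for λ = -3: [1, 1]

Step 1 — from the characteristic polynomial, algebraic multiplicity of λ = -3 is 2. From dim ker(M − (-3)·I) = 2, there are exactly 2 Jordan blocks for λ = -3.
Step 2 — from the minimal polynomial, the factor (x + 3) tells us the largest block for λ = -3 has size 1.
Step 3 — with total size 2, 2 blocks, and largest block 1, the block sizes (in nonincreasing order) are [1, 1].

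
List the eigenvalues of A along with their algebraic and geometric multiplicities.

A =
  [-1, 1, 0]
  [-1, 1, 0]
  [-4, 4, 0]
λ = 0: alg = 3, geom = 2

Step 1 — factor the characteristic polynomial to read off the algebraic multiplicities:
  χ_A(x) = x^3

Step 2 — compute geometric multiplicities via the rank-nullity identity g(λ) = n − rank(A − λI):
  rank(A − (0)·I) = 1, so dim ker(A − (0)·I) = n − 1 = 2

Summary:
  λ = 0: algebraic multiplicity = 3, geometric multiplicity = 2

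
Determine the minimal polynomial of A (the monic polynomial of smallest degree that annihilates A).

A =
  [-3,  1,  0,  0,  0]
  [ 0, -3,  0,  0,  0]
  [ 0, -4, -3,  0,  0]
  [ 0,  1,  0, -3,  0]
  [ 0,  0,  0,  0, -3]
x^2 + 6*x + 9

The characteristic polynomial is χ_A(x) = (x + 3)^5, so the eigenvalues are known. The minimal polynomial is
  m_A(x) = Π_λ (x − λ)^{k_λ}
where k_λ is the size of the *largest* Jordan block for λ (equivalently, the smallest k with (A − λI)^k v = 0 for every generalised eigenvector v of λ).

  λ = -3: largest Jordan block has size 2, contributing (x + 3)^2

So m_A(x) = (x + 3)^2 = x^2 + 6*x + 9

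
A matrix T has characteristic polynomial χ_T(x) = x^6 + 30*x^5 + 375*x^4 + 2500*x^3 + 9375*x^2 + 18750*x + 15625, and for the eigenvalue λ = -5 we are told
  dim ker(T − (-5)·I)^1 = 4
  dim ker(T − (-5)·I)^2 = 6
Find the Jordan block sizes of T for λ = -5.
Block sizes for λ = -5: [2, 2, 1, 1]

From the dimensions of kernels of powers, the number of Jordan blocks of size at least j is d_j − d_{j−1} where d_j = dim ker(N^j) (with d_0 = 0). Computing the differences gives [4, 2].
The number of blocks of size exactly k is (#blocks of size ≥ k) − (#blocks of size ≥ k + 1), so the partition is: 2 block(s) of size 1, 2 block(s) of size 2.
In nonincreasing order the block sizes are [2, 2, 1, 1].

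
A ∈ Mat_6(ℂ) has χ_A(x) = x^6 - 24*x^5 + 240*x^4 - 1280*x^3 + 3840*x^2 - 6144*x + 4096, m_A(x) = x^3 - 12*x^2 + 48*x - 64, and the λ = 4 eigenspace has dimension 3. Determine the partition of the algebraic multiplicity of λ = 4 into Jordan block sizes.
Block sizes for λ = 4: [3, 2, 1]

Step 1 — from the characteristic polynomial, algebraic multiplicity of λ = 4 is 6. From dim ker(A − (4)·I) = 3, there are exactly 3 Jordan blocks for λ = 4.
Step 2 — from the minimal polynomial, the factor (x − 4)^3 tells us the largest block for λ = 4 has size 3.
Step 3 — with total size 6, 3 blocks, and largest block 3, the block sizes (in nonincreasing order) are [3, 2, 1].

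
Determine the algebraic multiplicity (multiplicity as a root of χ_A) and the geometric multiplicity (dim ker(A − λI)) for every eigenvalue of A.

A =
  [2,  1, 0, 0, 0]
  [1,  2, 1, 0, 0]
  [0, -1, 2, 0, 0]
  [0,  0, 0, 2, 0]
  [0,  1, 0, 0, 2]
λ = 2: alg = 5, geom = 3

Step 1 — factor the characteristic polynomial to read off the algebraic multiplicities:
  χ_A(x) = (x - 2)^5

Step 2 — compute geometric multiplicities via the rank-nullity identity g(λ) = n − rank(A − λI):
  rank(A − (2)·I) = 2, so dim ker(A − (2)·I) = n − 2 = 3

Summary:
  λ = 2: algebraic multiplicity = 5, geometric multiplicity = 3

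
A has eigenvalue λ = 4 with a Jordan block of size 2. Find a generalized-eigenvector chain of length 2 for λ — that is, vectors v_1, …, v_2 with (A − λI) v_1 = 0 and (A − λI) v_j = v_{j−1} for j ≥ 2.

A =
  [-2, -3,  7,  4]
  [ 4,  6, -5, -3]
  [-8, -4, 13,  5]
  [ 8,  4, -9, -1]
A Jordan chain for λ = 4 of length 2:
v_1 = (-6, 4, -8, 8)ᵀ
v_2 = (1, 0, 0, 0)ᵀ

Let N = A − (4)·I. We want v_2 with N^2 v_2 = 0 but N^1 v_2 ≠ 0; then v_{j-1} := N · v_j for j = 2, …, 2.

Pick v_2 = (1, 0, 0, 0)ᵀ.
Then v_1 = N · v_2 = (-6, 4, -8, 8)ᵀ.

Sanity check: (A − (4)·I) v_1 = (0, 0, 0, 0)ᵀ = 0. ✓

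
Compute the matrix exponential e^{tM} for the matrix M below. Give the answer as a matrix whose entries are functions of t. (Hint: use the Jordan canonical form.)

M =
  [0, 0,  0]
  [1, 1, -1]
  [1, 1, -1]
e^{tM} =
  [1, 0, 0]
  [t, t + 1, -t]
  [t, t, 1 - t]

Strategy: write M = P · J · P⁻¹ where J is a Jordan canonical form, so e^{tM} = P · e^{tJ} · P⁻¹, and e^{tJ} can be computed block-by-block.

M has Jordan form
J =
  [0, 1, 0]
  [0, 0, 0]
  [0, 0, 0]
(up to reordering of blocks).

Per-block formulas:
  For a 2×2 Jordan block J_2(0): exp(t · J_2(0)) = e^(0t)·(I + t·N), where N is the 2×2 nilpotent shift.
  For a 1×1 block at λ = 0: exp(t · [0]) = [e^(0t)].

After assembling e^{tJ} and conjugating by P, we get:

e^{tM} =
  [1, 0, 0]
  [t, t + 1, -t]
  [t, t, 1 - t]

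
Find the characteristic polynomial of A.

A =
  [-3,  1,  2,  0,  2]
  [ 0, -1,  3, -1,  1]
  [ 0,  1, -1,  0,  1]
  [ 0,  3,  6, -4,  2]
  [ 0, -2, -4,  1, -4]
x^5 + 13*x^4 + 67*x^3 + 171*x^2 + 216*x + 108

Expanding det(x·I − A) (e.g. by cofactor expansion or by noting that A is similar to its Jordan form J, which has the same characteristic polynomial as A) gives
  χ_A(x) = x^5 + 13*x^4 + 67*x^3 + 171*x^2 + 216*x + 108
which factors as (x + 2)^2*(x + 3)^3. The eigenvalues (with algebraic multiplicities) are λ = -3 with multiplicity 3, λ = -2 with multiplicity 2.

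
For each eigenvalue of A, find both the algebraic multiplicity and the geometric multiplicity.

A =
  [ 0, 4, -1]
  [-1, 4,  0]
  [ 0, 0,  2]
λ = 2: alg = 3, geom = 1

Step 1 — factor the characteristic polynomial to read off the algebraic multiplicities:
  χ_A(x) = (x - 2)^3

Step 2 — compute geometric multiplicities via the rank-nullity identity g(λ) = n − rank(A − λI):
  rank(A − (2)·I) = 2, so dim ker(A − (2)·I) = n − 2 = 1

Summary:
  λ = 2: algebraic multiplicity = 3, geometric multiplicity = 1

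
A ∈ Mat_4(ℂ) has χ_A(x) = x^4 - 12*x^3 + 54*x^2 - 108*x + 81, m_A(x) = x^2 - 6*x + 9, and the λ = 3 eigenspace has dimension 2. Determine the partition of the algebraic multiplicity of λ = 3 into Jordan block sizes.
Block sizes for λ = 3: [2, 2]

Step 1 — from the characteristic polynomial, algebraic multiplicity of λ = 3 is 4. From dim ker(A − (3)·I) = 2, there are exactly 2 Jordan blocks for λ = 3.
Step 2 — from the minimal polynomial, the factor (x − 3)^2 tells us the largest block for λ = 3 has size 2.
Step 3 — with total size 4, 2 blocks, and largest block 2, the block sizes (in nonincreasing order) are [2, 2].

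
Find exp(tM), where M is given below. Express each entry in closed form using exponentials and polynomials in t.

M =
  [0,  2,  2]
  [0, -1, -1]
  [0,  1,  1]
e^{tM} =
  [1, 2*t, 2*t]
  [0, 1 - t, -t]
  [0, t, t + 1]

Strategy: write M = P · J · P⁻¹ where J is a Jordan canonical form, so e^{tM} = P · e^{tJ} · P⁻¹, and e^{tJ} can be computed block-by-block.

M has Jordan form
J =
  [0, 1, 0]
  [0, 0, 0]
  [0, 0, 0]
(up to reordering of blocks).

Per-block formulas:
  For a 2×2 Jordan block J_2(0): exp(t · J_2(0)) = e^(0t)·(I + t·N), where N is the 2×2 nilpotent shift.
  For a 1×1 block at λ = 0: exp(t · [0]) = [e^(0t)].

After assembling e^{tJ} and conjugating by P, we get:

e^{tM} =
  [1, 2*t, 2*t]
  [0, 1 - t, -t]
  [0, t, t + 1]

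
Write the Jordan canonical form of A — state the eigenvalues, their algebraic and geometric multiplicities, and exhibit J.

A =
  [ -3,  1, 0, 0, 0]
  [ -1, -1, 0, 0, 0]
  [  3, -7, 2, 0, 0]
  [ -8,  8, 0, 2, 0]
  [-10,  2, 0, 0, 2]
J_2(-2) ⊕ J_1(2) ⊕ J_1(2) ⊕ J_1(2)

The characteristic polynomial is
  det(x·I − A) = x^5 - 2*x^4 - 8*x^3 + 16*x^2 + 16*x - 32 = (x - 2)^3*(x + 2)^2

Eigenvalues and multiplicities (the geometric multiplicity of λ is n − rank(A − λI), which equals the number of Jordan blocks for λ):
  λ = -2: algebraic multiplicity = 2, geometric multiplicity = 1
  λ = 2: algebraic multiplicity = 3, geometric multiplicity = 3

Determining the block sizes for each eigenvalue:
  λ = -2: one block (gm = 1), so the single block has size am = 2 → block sizes [2]
  λ = 2: gm = am = 3, so every block has size 1 → block sizes [1, 1, 1]

Assembling the blocks gives a Jordan form
J =
  [-2,  1, 0, 0, 0]
  [ 0, -2, 0, 0, 0]
  [ 0,  0, 2, 0, 0]
  [ 0,  0, 0, 2, 0]
  [ 0,  0, 0, 0, 2]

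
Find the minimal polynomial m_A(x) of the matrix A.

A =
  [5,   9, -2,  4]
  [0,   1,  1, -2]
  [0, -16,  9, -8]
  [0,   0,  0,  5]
x^3 - 15*x^2 + 75*x - 125

The characteristic polynomial is χ_A(x) = (x - 5)^4, so the eigenvalues are known. The minimal polynomial is
  m_A(x) = Π_λ (x − λ)^{k_λ}
where k_λ is the size of the *largest* Jordan block for λ (equivalently, the smallest k with (A − λI)^k v = 0 for every generalised eigenvector v of λ).

  λ = 5: largest Jordan block has size 3, contributing (x − 5)^3

So m_A(x) = (x - 5)^3 = x^3 - 15*x^2 + 75*x - 125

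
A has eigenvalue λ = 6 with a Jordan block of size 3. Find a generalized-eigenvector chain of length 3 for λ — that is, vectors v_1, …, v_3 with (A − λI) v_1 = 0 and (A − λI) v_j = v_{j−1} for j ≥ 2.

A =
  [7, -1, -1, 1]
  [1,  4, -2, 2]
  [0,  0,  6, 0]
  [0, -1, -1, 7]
A Jordan chain for λ = 6 of length 3:
v_1 = (0, -1, 0, -1)ᵀ
v_2 = (1, 1, 0, 0)ᵀ
v_3 = (1, 0, 0, 0)ᵀ

Let N = A − (6)·I. We want v_3 with N^3 v_3 = 0 but N^2 v_3 ≠ 0; then v_{j-1} := N · v_j for j = 3, …, 2.

Pick v_3 = (1, 0, 0, 0)ᵀ.
Then v_2 = N · v_3 = (1, 1, 0, 0)ᵀ.
Then v_1 = N · v_2 = (0, -1, 0, -1)ᵀ.

Sanity check: (A − (6)·I) v_1 = (0, 0, 0, 0)ᵀ = 0. ✓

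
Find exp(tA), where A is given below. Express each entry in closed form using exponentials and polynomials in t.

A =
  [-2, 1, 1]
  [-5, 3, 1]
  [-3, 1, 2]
e^{tA} =
  [t^2*exp(t)/2 - 3*t*exp(t) + exp(t), t*exp(t), -t^2*exp(t)/2 + t*exp(t)]
  [t^2*exp(t) - 5*t*exp(t), 2*t*exp(t) + exp(t), -t^2*exp(t) + t*exp(t)]
  [t^2*exp(t)/2 - 3*t*exp(t), t*exp(t), -t^2*exp(t)/2 + t*exp(t) + exp(t)]

Strategy: write A = P · J · P⁻¹ where J is a Jordan canonical form, so e^{tA} = P · e^{tJ} · P⁻¹, and e^{tJ} can be computed block-by-block.

A has Jordan form
J =
  [1, 1, 0]
  [0, 1, 1]
  [0, 0, 1]
(up to reordering of blocks).

Per-block formulas:
  For a 3×3 Jordan block J_3(1): exp(t · J_3(1)) = e^(1t)·(I + t·N + (t^2/2)·N^2), where N is the 3×3 nilpotent shift.

After assembling e^{tJ} and conjugating by P, we get:

e^{tA} =
  [t^2*exp(t)/2 - 3*t*exp(t) + exp(t), t*exp(t), -t^2*exp(t)/2 + t*exp(t)]
  [t^2*exp(t) - 5*t*exp(t), 2*t*exp(t) + exp(t), -t^2*exp(t) + t*exp(t)]
  [t^2*exp(t)/2 - 3*t*exp(t), t*exp(t), -t^2*exp(t)/2 + t*exp(t) + exp(t)]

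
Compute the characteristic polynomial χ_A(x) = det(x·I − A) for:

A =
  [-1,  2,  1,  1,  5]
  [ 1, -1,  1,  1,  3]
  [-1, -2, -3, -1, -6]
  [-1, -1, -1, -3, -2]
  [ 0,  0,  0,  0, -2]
x^5 + 10*x^4 + 40*x^3 + 80*x^2 + 80*x + 32

Expanding det(x·I − A) (e.g. by cofactor expansion or by noting that A is similar to its Jordan form J, which has the same characteristic polynomial as A) gives
  χ_A(x) = x^5 + 10*x^4 + 40*x^3 + 80*x^2 + 80*x + 32
which factors as (x + 2)^5. The eigenvalues (with algebraic multiplicities) are λ = -2 with multiplicity 5.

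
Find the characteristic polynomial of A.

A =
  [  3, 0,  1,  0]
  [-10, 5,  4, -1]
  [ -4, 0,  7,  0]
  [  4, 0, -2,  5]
x^4 - 20*x^3 + 150*x^2 - 500*x + 625

Expanding det(x·I − A) (e.g. by cofactor expansion or by noting that A is similar to its Jordan form J, which has the same characteristic polynomial as A) gives
  χ_A(x) = x^4 - 20*x^3 + 150*x^2 - 500*x + 625
which factors as (x - 5)^4. The eigenvalues (with algebraic multiplicities) are λ = 5 with multiplicity 4.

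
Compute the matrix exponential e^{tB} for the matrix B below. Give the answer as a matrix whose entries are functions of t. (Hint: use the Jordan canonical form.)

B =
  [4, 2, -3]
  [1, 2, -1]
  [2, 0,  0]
e^{tB} =
  [2*t*exp(2*t) + exp(2*t), 2*t^2*exp(2*t) + 2*t*exp(2*t), -t^2*exp(2*t) - 3*t*exp(2*t)]
  [t*exp(2*t), t^2*exp(2*t) + exp(2*t), -t^2*exp(2*t)/2 - t*exp(2*t)]
  [2*t*exp(2*t), 2*t^2*exp(2*t), -t^2*exp(2*t) - 2*t*exp(2*t) + exp(2*t)]

Strategy: write B = P · J · P⁻¹ where J is a Jordan canonical form, so e^{tB} = P · e^{tJ} · P⁻¹, and e^{tJ} can be computed block-by-block.

B has Jordan form
J =
  [2, 1, 0]
  [0, 2, 1]
  [0, 0, 2]
(up to reordering of blocks).

Per-block formulas:
  For a 3×3 Jordan block J_3(2): exp(t · J_3(2)) = e^(2t)·(I + t·N + (t^2/2)·N^2), where N is the 3×3 nilpotent shift.

After assembling e^{tJ} and conjugating by P, we get:

e^{tB} =
  [2*t*exp(2*t) + exp(2*t), 2*t^2*exp(2*t) + 2*t*exp(2*t), -t^2*exp(2*t) - 3*t*exp(2*t)]
  [t*exp(2*t), t^2*exp(2*t) + exp(2*t), -t^2*exp(2*t)/2 - t*exp(2*t)]
  [2*t*exp(2*t), 2*t^2*exp(2*t), -t^2*exp(2*t) - 2*t*exp(2*t) + exp(2*t)]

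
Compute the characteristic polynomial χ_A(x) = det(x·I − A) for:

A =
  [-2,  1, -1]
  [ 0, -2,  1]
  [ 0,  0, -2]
x^3 + 6*x^2 + 12*x + 8

Expanding det(x·I − A) (e.g. by cofactor expansion or by noting that A is similar to its Jordan form J, which has the same characteristic polynomial as A) gives
  χ_A(x) = x^3 + 6*x^2 + 12*x + 8
which factors as (x + 2)^3. The eigenvalues (with algebraic multiplicities) are λ = -2 with multiplicity 3.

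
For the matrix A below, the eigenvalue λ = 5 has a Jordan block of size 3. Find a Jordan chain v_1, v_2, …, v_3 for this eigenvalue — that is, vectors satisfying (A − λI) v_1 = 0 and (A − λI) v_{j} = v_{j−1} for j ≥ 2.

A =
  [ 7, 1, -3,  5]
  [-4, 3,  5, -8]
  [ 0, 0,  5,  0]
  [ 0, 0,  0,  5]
A Jordan chain for λ = 5 of length 3:
v_1 = (-1, 2, 0, 0)ᵀ
v_2 = (-3, 5, 0, 0)ᵀ
v_3 = (0, 0, 1, 0)ᵀ

Let N = A − (5)·I. We want v_3 with N^3 v_3 = 0 but N^2 v_3 ≠ 0; then v_{j-1} := N · v_j for j = 3, …, 2.

Pick v_3 = (0, 0, 1, 0)ᵀ.
Then v_2 = N · v_3 = (-3, 5, 0, 0)ᵀ.
Then v_1 = N · v_2 = (-1, 2, 0, 0)ᵀ.

Sanity check: (A − (5)·I) v_1 = (0, 0, 0, 0)ᵀ = 0. ✓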